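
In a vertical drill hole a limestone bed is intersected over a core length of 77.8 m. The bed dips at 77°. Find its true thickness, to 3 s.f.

17.5 m

True thickness t = h · cos(dip) = 77.8 × cos 77°
t = 77.8 × 0.2250 = 17.501 m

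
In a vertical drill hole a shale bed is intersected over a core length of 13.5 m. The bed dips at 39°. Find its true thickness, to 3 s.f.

True thickness t = h · cos(dip) = 13.5 × cos 39°
t = 13.5 × 0.7771 = 10.491 m

10.5 m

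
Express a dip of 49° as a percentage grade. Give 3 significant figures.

grade % = 100 × tan 49° = 100 × 1.1504

115%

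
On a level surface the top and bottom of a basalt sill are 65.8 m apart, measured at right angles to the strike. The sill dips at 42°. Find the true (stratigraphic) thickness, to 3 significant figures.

44.0 m

True thickness t = w · sin(dip) = 65.8 × sin 42°
t = 65.8 × 0.6691 = 44.029 m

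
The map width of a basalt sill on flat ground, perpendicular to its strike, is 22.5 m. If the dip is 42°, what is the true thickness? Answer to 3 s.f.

15.1 m

True thickness t = w · sin(dip) = 22.5 × sin 42°
t = 22.5 × 0.6691 = 15.055 m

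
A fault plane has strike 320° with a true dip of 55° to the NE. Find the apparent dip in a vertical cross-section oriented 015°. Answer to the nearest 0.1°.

49.5°

The strike is 320° and the section trends 015°; the acute angle between them is β = 55°.
tan(apparent dip) = tan 55° · sin 55° = 1.1699
apparent dip = arctan 1.1699 = 49.48°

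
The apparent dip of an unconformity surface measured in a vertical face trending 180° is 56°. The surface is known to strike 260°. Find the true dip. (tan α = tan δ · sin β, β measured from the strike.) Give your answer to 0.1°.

56.4°

The section is 80° from the strike.
tan δ = tan α / sin β = tan 56° / sin 80° = 1.4826 / 0.9848 = 1.5054
δ = arctan(1.5054) = 56.41°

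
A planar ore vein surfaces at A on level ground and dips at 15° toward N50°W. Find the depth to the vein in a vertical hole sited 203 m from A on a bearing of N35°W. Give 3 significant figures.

52.5 m

The hole lies 15° from the dip direction, so the down-dip offset is 203 × cos 15° = 196.08 m.
Depth = down-dip offset × tan(dip) = 196.08 × tan 15° = 196.08 × 0.2679
Depth = 52.54 m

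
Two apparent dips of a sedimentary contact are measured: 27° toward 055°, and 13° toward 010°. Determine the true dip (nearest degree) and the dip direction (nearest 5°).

Represent each trace as a vector plunging at its apparent dip toward its trend (east-north-up frame): v₁ = (0.730, 0.511, -0.454), v₂ = (0.169, 0.960, -0.225).
Cross product v₁ × v₂ gives the pole to the plane: n ∝ (0.321, 0.087, 0.614).
Dip δ = arctan(|n_h|/n_z) = arctan(0.332/0.614) = 28.4°.
The horizontal component of n points toward azimuth atan2(n_x, n_y) = 75°, the dip direction.

true dip 28°, dip direction 075°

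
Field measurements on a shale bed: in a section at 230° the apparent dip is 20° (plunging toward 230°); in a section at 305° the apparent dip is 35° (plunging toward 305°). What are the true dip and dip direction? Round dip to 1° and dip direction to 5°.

The two traces are lines in the plane: v₁ = (sin 230°·cos 20°, cos 230°·cos 20°, −sin 20°), v₂ = (sin 305°·cos 35°, cos 305°·cos 35°, −sin 35°).
The plane normal is n = v₁ × v₂ ∝ (-0.507, 0.183, 0.744).
tan δ = √(n_x²+n_y²)/n_z = 0.539/0.744, so δ = 36.0°.
The horizontal component of n points toward azimuth atan2(n_x, n_y) = 290°, the dip direction.

true dip 36°, dip direction 290°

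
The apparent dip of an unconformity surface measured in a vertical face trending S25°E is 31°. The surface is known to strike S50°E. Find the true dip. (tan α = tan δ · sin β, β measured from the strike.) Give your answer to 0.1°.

54.9°

The section is 25° from the strike.
tan(true dip) = tan 31° / sin 25° = 1.4218
true dip = arctan 1.4218 = 54.88°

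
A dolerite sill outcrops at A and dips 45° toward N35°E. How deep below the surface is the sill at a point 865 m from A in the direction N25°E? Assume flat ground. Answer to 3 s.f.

852 m

The hole lies 10° from the dip direction, so the down-dip offset is 865 × cos 10° = 851.86 m.
Depth = down-dip offset × tan(dip) = 851.86 × tan 45° = 851.86 × 1.0000
Depth = 851.86 m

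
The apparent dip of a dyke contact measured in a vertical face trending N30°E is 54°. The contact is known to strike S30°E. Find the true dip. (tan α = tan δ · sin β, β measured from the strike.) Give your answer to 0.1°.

57.8°

β = acute angle between strike S30°E and section N30°E = 60°.
tan(true dip) = tan 54° / sin 60° = 1.5893
δ = arctan(1.5893) = 57.82°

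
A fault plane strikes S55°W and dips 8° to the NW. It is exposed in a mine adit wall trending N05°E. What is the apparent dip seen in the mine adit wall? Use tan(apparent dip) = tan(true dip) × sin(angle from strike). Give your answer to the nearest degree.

6°

The section lies 50° from the strike.
tan(apparent dip) = tan 8° · sin 50° = 0.1077
α = arctan(0.1077) = 6.14°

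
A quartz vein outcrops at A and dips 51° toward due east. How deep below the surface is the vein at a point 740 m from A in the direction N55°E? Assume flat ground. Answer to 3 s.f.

749 m

The hole lies 35° from the dip direction, so the down-dip offset is 740 × cos 35° = 606.17 m.
Depth = down-dip offset × tan(dip) = 606.17 × tan 51° = 606.17 × 1.2349
Depth = 748.56 m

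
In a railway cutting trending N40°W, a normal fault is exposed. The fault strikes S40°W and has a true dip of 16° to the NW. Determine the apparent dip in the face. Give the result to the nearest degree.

The strike is S40°W and the section trends N40°W; the acute angle between them is β = 80°.
tan(apparent dip) = tan 16° · sin 80° = 0.2824
apparent dip = arctan 0.2824 = 15.77°

16°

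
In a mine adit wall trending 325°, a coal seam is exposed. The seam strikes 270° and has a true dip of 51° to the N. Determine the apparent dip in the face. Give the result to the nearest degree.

45°

Angle between strike (270°) and section (325°): β = 55°.
tan α = tan 51° × sin 55° = 1.2349 × 0.8192 = 1.0116
apparent dip = arctan 1.0116 = 45.33°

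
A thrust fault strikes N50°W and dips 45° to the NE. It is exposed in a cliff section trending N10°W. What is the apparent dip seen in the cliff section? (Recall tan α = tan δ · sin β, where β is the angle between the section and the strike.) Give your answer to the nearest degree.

33°

Angle between strike (N50°W) and section (N10°W): β = 40°.
tan α = tan 45° × sin 40° = 1.0000 × 0.6428 = 0.6428
α = arctan(0.6428) = 32.73°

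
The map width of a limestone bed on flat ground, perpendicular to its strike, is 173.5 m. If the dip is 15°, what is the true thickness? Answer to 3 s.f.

44.9 m

True thickness t = w · sin(dip) = 173.5 × sin 15°
t = 173.5 × 0.2588 = 44.905 m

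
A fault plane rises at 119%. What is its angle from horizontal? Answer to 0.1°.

50.0°

tan θ = 119/100 = 1.1900
θ = arctan(1.1900) = 49.96°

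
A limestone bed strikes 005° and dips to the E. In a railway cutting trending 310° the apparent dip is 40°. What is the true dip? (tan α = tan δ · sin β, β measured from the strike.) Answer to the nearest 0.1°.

β = acute angle between strike 005° and section 310° = 55°.
tan(true dip) = tan 40° / sin 55° = 1.0244
true dip = arctan 1.0244 = 45.69°

45.7°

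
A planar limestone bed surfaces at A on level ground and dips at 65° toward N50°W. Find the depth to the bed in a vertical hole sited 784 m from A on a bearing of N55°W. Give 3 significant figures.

1670 m

The hole lies 5° from the dip direction, so the down-dip offset is 784 × cos 5° = 781.02 m.
Depth = down-dip offset × tan(dip) = 781.02 × tan 65° = 781.02 × 2.1445
Depth = 1674.90 m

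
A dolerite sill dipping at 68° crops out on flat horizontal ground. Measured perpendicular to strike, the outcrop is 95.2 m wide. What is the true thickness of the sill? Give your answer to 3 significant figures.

88.3 m

True thickness t = w · sin(dip) = 95.2 × sin 68°
t = 95.2 × 0.9272 = 88.268 m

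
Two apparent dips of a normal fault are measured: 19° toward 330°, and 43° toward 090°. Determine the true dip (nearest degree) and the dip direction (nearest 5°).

true dip 53°, dip direction 045°

Each apparent-dip line lies in the plane. As unit vectors (x east, y north, z up), v₁ plunges 19°→330° and v₂ plunges 43°→090°.
n = v₁ × v₂ = (0.558, 0.561, 0.599) (taken with n_z > 0).
Dip δ = arctan(|n_h|/n_z) = arctan(0.791/0.599) = 52.9°.
The horizontal component of n points toward azimuth atan2(n_x, n_y) = 45°, the dip direction.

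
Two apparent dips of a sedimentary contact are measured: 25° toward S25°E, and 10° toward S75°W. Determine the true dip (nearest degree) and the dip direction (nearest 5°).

Each apparent-dip line lies in the plane. As unit vectors (x east, y north, z up), v₁ plunges 25°→S25°E and v₂ plunges 10°→S75°W.
Cross product v₁ × v₂ gives the pole to the plane: n ∝ (-0.035, -0.469, 0.879).
Dip δ = arctan(|n_h|/n_z) = arctan(0.470/0.879) = 28.1°.
Dip direction = atan2(-0.035, -0.469) = 184° (azimuth of n's horizontal projection).

true dip 28°, dip direction 185°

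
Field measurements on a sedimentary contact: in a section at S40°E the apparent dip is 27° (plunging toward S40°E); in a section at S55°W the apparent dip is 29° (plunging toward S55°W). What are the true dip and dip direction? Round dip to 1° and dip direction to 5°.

Each apparent-dip line lies in the plane. As unit vectors (x east, y north, z up), v₁ plunges 27°→S40°E and v₂ plunges 29°→S55°W.
Cross product v₁ × v₂ gives the pole to the plane: n ∝ (-0.103, -0.603, 0.776).
Dip δ = arctan(|n_h|/n_z) = arctan(0.612/0.776) = 38.2°.
The horizontal component of n points toward azimuth atan2(n_x, n_y) = 190°, the dip direction.

true dip 38°, dip direction 190°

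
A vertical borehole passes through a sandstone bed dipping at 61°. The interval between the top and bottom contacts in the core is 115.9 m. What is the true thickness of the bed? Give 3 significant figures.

56.2 m

True thickness t = h · cos(dip) = 115.9 × cos 61°
t = 115.9 × 0.4848 = 56.189 m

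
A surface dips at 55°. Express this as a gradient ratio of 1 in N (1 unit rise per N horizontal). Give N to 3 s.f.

1 : N means tan θ = 1/N, so N = 1/tan 55° = 1/1.4281

1 in 0.700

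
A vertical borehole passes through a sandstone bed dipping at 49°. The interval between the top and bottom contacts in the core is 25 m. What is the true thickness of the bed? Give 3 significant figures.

16.4 m

True thickness t = h · cos(dip) = 25 × cos 49°
t = 25 × 0.6561 = 16.401 m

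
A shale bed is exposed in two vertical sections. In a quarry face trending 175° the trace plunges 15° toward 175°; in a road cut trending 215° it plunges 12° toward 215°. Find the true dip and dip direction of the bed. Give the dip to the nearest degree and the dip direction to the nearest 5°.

The two traces are lines in the plane: v₁ = (sin 175°·cos 15°, cos 175°·cos 15°, −sin 15°), v₂ = (sin 215°·cos 12°, cos 215°·cos 12°, −sin 12°).
Cross product v₁ × v₂ gives the pole to the plane: n ∝ (0.007, -0.163, 0.607).
True dip = arccos(n_z / |n|) = arccos(0.9659) = 15.0°.
Dip direction = atan2(0.007, -0.163) = 177° (azimuth of n's horizontal projection).

true dip 15°, dip direction 175°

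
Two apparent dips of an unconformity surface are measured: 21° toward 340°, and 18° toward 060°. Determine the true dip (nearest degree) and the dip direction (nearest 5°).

true dip 25°, dip direction 015°

Each apparent-dip line lies in the plane. As unit vectors (x east, y north, z up), v₁ plunges 21°→340° and v₂ plunges 18°→060°.
Cross product v₁ × v₂ gives the pole to the plane: n ∝ (0.101, 0.394, 0.874).
tan δ = √(n_x²+n_y²)/n_z = 0.407/0.874, so δ = 24.9°.
Dip direction = atan2(0.101, 0.394) = 14° (azimuth of n's horizontal projection).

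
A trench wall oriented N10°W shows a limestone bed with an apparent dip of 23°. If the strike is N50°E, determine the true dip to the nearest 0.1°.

26.1°

The section is 60° from the strike.
tan(true dip) = tan 23° / sin 60° = 0.4901
δ = arctan(0.4901) = 26.11°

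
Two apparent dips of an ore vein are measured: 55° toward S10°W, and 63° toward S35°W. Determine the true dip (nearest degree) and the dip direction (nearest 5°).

Represent each trace as a vector plunging at its apparent dip toward its trend (east-north-up frame): v₁ = (-0.100, -0.565, -0.819), v₂ = (-0.260, -0.372, -0.891).
n = v₁ × v₂ = (-0.199, -0.125, 0.110) (taken with n_z > 0).
tan δ = √(n_x²+n_y²)/n_z = 0.234/0.110, so δ = 64.9°.
Dip direction = atan2(-0.199, -0.125) = 238° (azimuth of n's horizontal projection).

true dip 65°, dip direction 240°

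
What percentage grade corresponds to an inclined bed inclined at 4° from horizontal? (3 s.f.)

6.99%

grade % = 100 × tan 4° = 100 × 0.0699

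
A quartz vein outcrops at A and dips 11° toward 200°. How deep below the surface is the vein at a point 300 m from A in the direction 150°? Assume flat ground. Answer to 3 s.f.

37.5 m

The hole lies 50° from the dip direction, so the down-dip offset is 300 × cos 50° = 192.84 m.
Depth = down-dip offset × tan(dip) = 192.84 × tan 11° = 192.84 × 0.1944
Depth = 37.48 m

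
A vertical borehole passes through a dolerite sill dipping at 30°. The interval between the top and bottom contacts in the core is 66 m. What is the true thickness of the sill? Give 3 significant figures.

True thickness t = h · cos(dip) = 66 × cos 30°
t = 66 × 0.8660 = 57.158 m

57.2 m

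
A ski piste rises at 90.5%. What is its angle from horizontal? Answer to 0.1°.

42.1°

tan θ = 90.5/100 = 0.9050
θ = arctan(0.9050) = 42.15°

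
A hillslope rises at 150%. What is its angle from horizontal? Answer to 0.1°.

tan θ = 150/100 = 1.5000
θ = arctan(1.5000) = 56.31°

56.3°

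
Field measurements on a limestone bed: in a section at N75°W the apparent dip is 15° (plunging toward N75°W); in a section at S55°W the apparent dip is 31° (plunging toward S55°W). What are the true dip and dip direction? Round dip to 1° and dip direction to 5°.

Represent each trace as a vector plunging at its apparent dip toward its trend (east-north-up frame): v₁ = (-0.933, 0.250, -0.259), v₂ = (-0.702, -0.492, -0.515).
n = v₁ × v₂ = (-0.256, -0.299, 0.634) (taken with n_z > 0).
True dip = arccos(n_z / |n|) = arccos(0.8498) = 31.8°.
Dip direction = azimuth of (n_x, n_y) = atan2(-0.256, -0.299) = 221°.

true dip 32°, dip direction 220°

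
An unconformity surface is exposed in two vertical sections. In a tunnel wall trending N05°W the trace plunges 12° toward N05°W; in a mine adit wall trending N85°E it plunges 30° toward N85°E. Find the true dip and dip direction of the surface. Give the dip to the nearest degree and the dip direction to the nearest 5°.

true dip 32°, dip direction 065°

Represent each trace as a vector plunging at its apparent dip toward its trend (east-north-up frame): v₁ = (-0.085, 0.974, -0.208), v₂ = (0.863, 0.075, -0.500).
The plane normal is n = v₁ × v₂ ∝ (0.472, 0.222, 0.847).
tan δ = √(n_x²+n_y²)/n_z = 0.521/0.847, so δ = 31.6°.
The horizontal component of n points toward azimuth atan2(n_x, n_y) = 65°, the dip direction.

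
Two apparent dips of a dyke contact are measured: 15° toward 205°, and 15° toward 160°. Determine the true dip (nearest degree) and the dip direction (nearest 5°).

Represent each trace as a vector plunging at its apparent dip toward its trend (east-north-up frame): v₁ = (-0.408, -0.875, -0.259), v₂ = (0.330, -0.908, -0.259).
The plane normal is n = v₁ × v₂ ∝ (-0.008, -0.191, 0.660).
tan δ = √(n_x²+n_y²)/n_z = 0.191/0.660, so δ = 16.2°.
Dip direction = atan2(-0.008, -0.191) = 182° (azimuth of n's horizontal projection).

true dip 16°, dip direction 180°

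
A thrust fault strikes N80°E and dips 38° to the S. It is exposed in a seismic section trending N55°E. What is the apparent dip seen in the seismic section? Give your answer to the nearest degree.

18°

The strike is N80°E and the section trends N55°E; the acute angle between them is β = 25°.
tan α = tan 38° × sin 25° = 0.7813 × 0.4226 = 0.3302
apparent dip = arctan 0.3302 = 18.27°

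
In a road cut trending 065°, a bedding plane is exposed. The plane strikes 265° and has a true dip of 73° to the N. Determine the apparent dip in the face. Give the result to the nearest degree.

48°

The strike is 265° and the section trends 065°; the acute angle between them is β = 20°.
tan(apparent dip) = tan 73° · sin 20° = 1.1187
apparent dip = arctan 1.1187 = 48.21°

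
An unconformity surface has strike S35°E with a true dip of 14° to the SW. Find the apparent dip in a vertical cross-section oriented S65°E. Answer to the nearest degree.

The strike is S35°E and the section trends S65°E; the acute angle between them is β = 30°.
tan(apparent dip) = tan 14° · sin 30° = 0.1247
apparent dip = arctan 0.1247 = 7.11°

7°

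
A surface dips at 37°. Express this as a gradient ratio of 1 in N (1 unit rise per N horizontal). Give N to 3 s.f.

1 in 1.33

1 : N means tan θ = 1/N, so N = 1/tan 37° = 1/0.7536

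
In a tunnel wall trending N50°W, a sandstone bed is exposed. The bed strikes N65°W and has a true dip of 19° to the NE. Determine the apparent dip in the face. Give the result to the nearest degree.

The section lies 15° from the strike.
tan α = tan 19° × sin 15° = 0.3443 × 0.2588 = 0.0891
α = arctan(0.0891) = 5.09°

5°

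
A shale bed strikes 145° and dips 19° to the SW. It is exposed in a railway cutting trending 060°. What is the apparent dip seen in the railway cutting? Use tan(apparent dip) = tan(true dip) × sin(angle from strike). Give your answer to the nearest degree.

The section lies 85° from the strike.
tan(apparent dip) = tan 19° · sin 85° = 0.3430
α = arctan(0.3430) = 18.93°

19°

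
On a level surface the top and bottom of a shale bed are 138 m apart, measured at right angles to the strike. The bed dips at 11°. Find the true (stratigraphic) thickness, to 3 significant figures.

True thickness t = w · sin(dip) = 138 × sin 11°
t = 138 × 0.1908 = 26.332 m

26.3 m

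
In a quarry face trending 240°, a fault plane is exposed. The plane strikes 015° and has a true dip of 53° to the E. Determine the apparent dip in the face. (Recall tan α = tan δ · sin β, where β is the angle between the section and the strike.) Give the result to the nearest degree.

43°

The section lies 45° from the strike.
tan(apparent dip) = tan 53° · sin 45° = 0.9384
apparent dip = arctan 0.9384 = 43.18°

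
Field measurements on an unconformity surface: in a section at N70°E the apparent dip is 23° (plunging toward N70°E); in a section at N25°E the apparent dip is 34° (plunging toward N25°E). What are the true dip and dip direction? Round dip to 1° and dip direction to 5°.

true dip 34°, dip direction 020°

Each apparent-dip line lies in the plane. As unit vectors (x east, y north, z up), v₁ plunges 23°→N70°E and v₂ plunges 34°→N25°E.
The plane normal is n = v₁ × v₂ ∝ (0.118, 0.347, 0.540).
True dip = arccos(n_z / |n|) = arccos(0.8275) = 34.2°.
The horizontal component of n points toward azimuth atan2(n_x, n_y) = 19°, the dip direction.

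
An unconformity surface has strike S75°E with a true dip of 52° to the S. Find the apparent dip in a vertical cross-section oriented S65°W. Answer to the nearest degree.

Angle between strike (S75°E) and section (S65°W): β = 40°.
tan(apparent dip) = tan 52° · sin 40° = 0.8227
apparent dip = arctan 0.8227 = 39.45°

39°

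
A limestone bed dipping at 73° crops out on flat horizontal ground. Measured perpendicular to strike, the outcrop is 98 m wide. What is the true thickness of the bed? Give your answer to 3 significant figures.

True thickness t = w · sin(dip) = 98 × sin 73°
t = 98 × 0.9563 = 93.718 m

93.7 m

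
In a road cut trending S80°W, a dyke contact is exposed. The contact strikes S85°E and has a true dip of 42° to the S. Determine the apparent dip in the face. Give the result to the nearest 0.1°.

The section lies 15° from the strike.
tan(apparent dip) = tan 42° · sin 15° = 0.2330
apparent dip = arctan 0.2330 = 13.12°

13.1°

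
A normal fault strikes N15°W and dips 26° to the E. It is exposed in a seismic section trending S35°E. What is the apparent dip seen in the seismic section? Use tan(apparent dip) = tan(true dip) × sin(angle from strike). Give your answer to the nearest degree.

The strike is N15°W and the section trends S35°E; the acute angle between them is β = 20°.
tan α = tan 26° × sin 20° = 0.4877 × 0.3420 = 0.1668
α = arctan(0.1668) = 9.47°

9°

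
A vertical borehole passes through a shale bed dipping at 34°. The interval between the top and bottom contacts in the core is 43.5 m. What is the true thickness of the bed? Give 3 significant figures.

True thickness t = h · cos(dip) = 43.5 × cos 34°
t = 43.5 × 0.8290 = 36.063 m

36.1 m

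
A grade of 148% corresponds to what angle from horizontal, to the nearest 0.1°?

tan θ = 148/100 = 1.4800
θ = arctan(1.4800) = 55.95°

56.0°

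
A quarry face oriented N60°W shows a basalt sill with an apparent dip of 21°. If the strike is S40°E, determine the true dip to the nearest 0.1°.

The section is 20° from the strike.
tan δ = tan α / sin β = tan 21° / sin 20° = 0.3839 / 0.3420 = 1.1223
true dip = arctan 1.1223 = 48.30°

48.3°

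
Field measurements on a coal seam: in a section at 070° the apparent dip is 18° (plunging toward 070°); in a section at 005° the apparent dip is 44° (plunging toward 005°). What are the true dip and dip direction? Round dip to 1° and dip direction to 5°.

Represent each trace as a vector plunging at its apparent dip toward its trend (east-north-up frame): v₁ = (0.894, 0.325, -0.309), v₂ = (0.063, 0.717, -0.695).
n = v₁ × v₂ = (-0.005, 0.601, 0.620) (taken with n_z > 0).
tan δ = √(n_x²+n_y²)/n_z = 0.601/0.620, so δ = 44.1°.
Dip direction = atan2(-0.005, 0.601) = 360° (azimuth of n's horizontal projection).

true dip 44°, dip direction 000°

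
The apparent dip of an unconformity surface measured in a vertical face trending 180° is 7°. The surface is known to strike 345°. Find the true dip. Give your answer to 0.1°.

The section is 15° from the strike.
tan δ = tan α / sin β = tan 7° / sin 15° = 0.1228 / 0.2588 = 0.4744
δ = arctan(0.4744) = 25.38°

25.4°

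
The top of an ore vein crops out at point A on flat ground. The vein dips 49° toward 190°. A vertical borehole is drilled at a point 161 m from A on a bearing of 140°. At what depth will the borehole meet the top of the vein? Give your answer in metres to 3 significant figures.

119 m

The hole lies 50° from the dip direction, so the down-dip offset is 161 × cos 50° = 103.49 m.
Depth = down-dip offset × tan(dip) = 103.49 × tan 49° = 103.49 × 1.1504
Depth = 119.05 m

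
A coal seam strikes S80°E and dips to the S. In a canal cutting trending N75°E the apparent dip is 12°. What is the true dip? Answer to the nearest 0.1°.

26.7°

β = acute angle between strike S80°E and section N75°E = 25°.
tan(true dip) = tan 12° / sin 25° = 0.5030
true dip = arctan 0.5030 = 26.70°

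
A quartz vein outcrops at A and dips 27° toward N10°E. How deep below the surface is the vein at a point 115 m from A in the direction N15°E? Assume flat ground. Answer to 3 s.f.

58.4 m

The hole lies 5° from the dip direction, so the down-dip offset is 115 × cos 5° = 114.56 m.
Depth = down-dip offset × tan(dip) = 114.56 × tan 27° = 114.56 × 0.5095
Depth = 58.37 m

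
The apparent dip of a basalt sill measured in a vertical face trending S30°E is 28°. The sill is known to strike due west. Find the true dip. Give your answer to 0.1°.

31.5°

The section is 60° from the strike.
tan(true dip) = tan 28° / sin 60° = 0.6140
δ = arctan(0.6140) = 31.55°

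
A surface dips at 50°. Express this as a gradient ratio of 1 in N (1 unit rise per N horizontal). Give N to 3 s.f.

1 : N means tan θ = 1/N, so N = 1/tan 50° = 1/1.1918

1 in 0.839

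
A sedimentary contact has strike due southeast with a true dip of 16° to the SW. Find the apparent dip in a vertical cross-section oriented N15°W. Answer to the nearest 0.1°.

The strike is due southeast and the section trends N15°W; the acute angle between them is β = 30°.
tan α = tan 16° × sin 30° = 0.2867 × 0.5000 = 0.1434
α = arctan(0.1434) = 8.16°

8.2°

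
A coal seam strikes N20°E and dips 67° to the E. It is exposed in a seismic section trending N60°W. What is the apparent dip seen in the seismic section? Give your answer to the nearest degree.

The section lies 80° from the strike.
tan(apparent dip) = tan 67° · sin 80° = 2.3201
apparent dip = arctan 2.3201 = 66.68°

67°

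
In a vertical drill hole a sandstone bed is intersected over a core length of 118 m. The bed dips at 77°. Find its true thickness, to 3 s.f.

True thickness t = h · cos(dip) = 118 × cos 77°
t = 118 × 0.2250 = 26.544 m

26.5 m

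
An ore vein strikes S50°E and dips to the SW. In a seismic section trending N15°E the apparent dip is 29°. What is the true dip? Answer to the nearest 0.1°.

31.5°

β = acute angle between strike S50°E and section N15°E = 65°.
tan(true dip) = tan 29° / sin 65° = 0.6116
δ = arctan(0.6116) = 31.45°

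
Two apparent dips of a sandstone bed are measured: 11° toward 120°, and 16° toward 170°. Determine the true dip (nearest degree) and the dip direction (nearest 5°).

true dip 16°, dip direction 165°

Represent each trace as a vector plunging at its apparent dip toward its trend (east-north-up frame): v₁ = (0.850, -0.491, -0.191), v₂ = (0.167, -0.947, -0.276).
The plane normal is n = v₁ × v₂ ∝ (0.045, -0.202, 0.723).
True dip = arccos(n_z / |n|) = arccos(0.9612) = 16.0°.
Dip direction = atan2(0.045, -0.202) = 167° (azimuth of n's horizontal projection).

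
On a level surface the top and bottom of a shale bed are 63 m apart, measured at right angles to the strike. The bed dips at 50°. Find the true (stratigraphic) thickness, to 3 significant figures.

48.3 m

True thickness t = w · sin(dip) = 63 × sin 50°
t = 63 × 0.7660 = 48.261 m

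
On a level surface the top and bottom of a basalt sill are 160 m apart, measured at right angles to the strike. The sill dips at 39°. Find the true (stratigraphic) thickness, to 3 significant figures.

101 m

True thickness t = w · sin(dip) = 160 × sin 39°
t = 160 × 0.6293 = 100.691 m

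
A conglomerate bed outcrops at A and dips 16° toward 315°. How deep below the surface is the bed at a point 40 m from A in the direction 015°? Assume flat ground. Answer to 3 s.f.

5.73 m

The hole lies 60° from the dip direction, so the down-dip offset is 40 × cos 60° = 20.00 m.
Depth = down-dip offset × tan(dip) = 20.00 × tan 16° = 20.00 × 0.2867
Depth = 5.73 m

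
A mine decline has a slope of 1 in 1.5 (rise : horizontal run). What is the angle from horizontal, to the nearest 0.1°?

33.7°

tan θ = 1/1.5 = 0.6667
θ = arctan(0.6667) = 33.69°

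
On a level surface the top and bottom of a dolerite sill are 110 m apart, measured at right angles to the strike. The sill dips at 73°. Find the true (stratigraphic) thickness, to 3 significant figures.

True thickness t = w · sin(dip) = 110 × sin 73°
t = 110 × 0.9563 = 105.194 m

105 m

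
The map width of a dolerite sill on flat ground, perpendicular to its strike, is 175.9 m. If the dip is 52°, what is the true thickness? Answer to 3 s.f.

139 m

True thickness t = w · sin(dip) = 175.9 × sin 52°
t = 175.9 × 0.7880 = 138.611 m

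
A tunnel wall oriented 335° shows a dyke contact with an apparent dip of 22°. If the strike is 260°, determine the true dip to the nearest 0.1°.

22.7°

β = acute angle between strike 260° and section 335° = 75°.
tan(true dip) = tan 22° / sin 75° = 0.4183
true dip = arctan 0.4183 = 22.70°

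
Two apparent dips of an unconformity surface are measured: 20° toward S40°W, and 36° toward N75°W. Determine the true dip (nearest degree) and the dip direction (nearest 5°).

The two traces are lines in the plane: v₁ = (sin 220°·cos 20°, cos 220°·cos 20°, −sin 20°), v₂ = (sin 285°·cos 36°, cos 285°·cos 36°, −sin 36°).
Cross product v₁ × v₂ gives the pole to the plane: n ∝ (-0.495, 0.088, 0.689).
Dip δ = arctan(|n_h|/n_z) = arctan(0.502/0.689) = 36.1°.
Dip direction = atan2(-0.495, 0.088) = 280° (azimuth of n's horizontal projection).

true dip 36°, dip direction 280°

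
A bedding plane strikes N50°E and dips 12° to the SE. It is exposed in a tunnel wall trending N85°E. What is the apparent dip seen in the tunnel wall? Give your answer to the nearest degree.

Angle between strike (N50°E) and section (N85°E): β = 35°.
tan α = tan 12° × sin 35° = 0.2126 × 0.5736 = 0.1219
apparent dip = arctan 0.1219 = 6.95°

7°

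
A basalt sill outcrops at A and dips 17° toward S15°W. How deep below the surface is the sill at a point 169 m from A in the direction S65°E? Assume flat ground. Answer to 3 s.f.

8.97 m

The hole lies 80° from the dip direction, so the down-dip offset is 169 × cos 80° = 29.35 m.
Depth = down-dip offset × tan(dip) = 29.35 × tan 17° = 29.35 × 0.3057
Depth = 8.97 m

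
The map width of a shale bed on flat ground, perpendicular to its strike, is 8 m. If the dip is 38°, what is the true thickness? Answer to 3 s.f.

4.93 m

True thickness t = w · sin(dip) = 8 × sin 38°
t = 8 × 0.6157 = 4.925 m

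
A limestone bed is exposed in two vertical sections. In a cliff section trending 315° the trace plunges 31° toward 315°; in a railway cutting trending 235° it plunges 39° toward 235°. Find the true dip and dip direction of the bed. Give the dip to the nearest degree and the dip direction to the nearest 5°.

Each apparent-dip line lies in the plane. As unit vectors (x east, y north, z up), v₁ plunges 31°→315° and v₂ plunges 39°→235°.
The plane normal is n = v₁ × v₂ ∝ (-0.611, -0.054, 0.656).
tan δ = √(n_x²+n_y²)/n_z = 0.613/0.656, so δ = 43.1°.
The horizontal component of n points toward azimuth atan2(n_x, n_y) = 265°, the dip direction.

true dip 43°, dip direction 265°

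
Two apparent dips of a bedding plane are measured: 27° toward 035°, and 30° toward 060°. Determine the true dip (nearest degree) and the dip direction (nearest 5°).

The two traces are lines in the plane: v₁ = (sin 35°·cos 27°, cos 35°·cos 27°, −sin 27°), v₂ = (sin 60°·cos 30°, cos 60°·cos 30°, −sin 30°).
The plane normal is n = v₁ × v₂ ∝ (0.168, 0.085, 0.326).
Dip δ = arctan(|n_h|/n_z) = arctan(0.189/0.326) = 30.0°.
Dip direction = atan2(0.168, 0.085) = 63° (azimuth of n's horizontal projection).

true dip 30°, dip direction 065°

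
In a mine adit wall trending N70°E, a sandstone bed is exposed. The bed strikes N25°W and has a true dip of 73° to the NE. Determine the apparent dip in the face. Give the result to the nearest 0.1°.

72.9°

The section lies 85° from the strike.
tan(apparent dip) = tan 73° · sin 85° = 3.2584
α = arctan(3.2584) = 72.94°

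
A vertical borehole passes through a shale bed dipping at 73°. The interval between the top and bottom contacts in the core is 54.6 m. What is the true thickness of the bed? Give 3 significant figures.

True thickness t = h · cos(dip) = 54.6 × cos 73°
t = 54.6 × 0.2924 = 15.963 m

16.0 m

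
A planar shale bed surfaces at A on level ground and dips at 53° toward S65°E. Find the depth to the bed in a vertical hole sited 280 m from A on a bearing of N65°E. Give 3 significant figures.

239 m

The hole lies 50° from the dip direction, so the down-dip offset is 280 × cos 50° = 179.98 m.
Depth = down-dip offset × tan(dip) = 179.98 × tan 53° = 179.98 × 1.3270
Depth = 238.84 m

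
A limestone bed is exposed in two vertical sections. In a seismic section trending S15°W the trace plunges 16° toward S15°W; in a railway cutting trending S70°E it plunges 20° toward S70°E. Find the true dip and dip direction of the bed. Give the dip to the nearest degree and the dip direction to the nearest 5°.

true dip 24°, dip direction 145°

The two traces are lines in the plane: v₁ = (sin 195°·cos 16°, cos 195°·cos 16°, −sin 16°), v₂ = (sin 110°·cos 20°, cos 110°·cos 20°, −sin 20°).
Cross product v₁ × v₂ gives the pole to the plane: n ∝ (0.229, -0.328, 0.900).
tan δ = √(n_x²+n_y²)/n_z = 0.400/0.900, so δ = 24.0°.
The horizontal component of n points toward azimuth atan2(n_x, n_y) = 145°, the dip direction.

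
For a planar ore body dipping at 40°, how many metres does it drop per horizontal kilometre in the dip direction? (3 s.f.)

drop per km = 1000 × tan 40° = 1000 × 0.8391

839 m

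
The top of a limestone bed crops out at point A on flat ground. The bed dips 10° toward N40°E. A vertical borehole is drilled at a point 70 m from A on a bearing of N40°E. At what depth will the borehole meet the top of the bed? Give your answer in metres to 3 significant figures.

The hole is directly down-dip from the outcrop, so the down-dip offset is 70 m.
Depth = down-dip offset × tan(dip) = 70.00 × tan 10° = 70.00 × 0.1763
Depth = 12.34 m

12.3 m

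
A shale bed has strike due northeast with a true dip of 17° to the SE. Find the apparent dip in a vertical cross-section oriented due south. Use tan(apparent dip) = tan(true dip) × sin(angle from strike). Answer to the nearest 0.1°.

12.2°

Angle between strike (due northeast) and section (due south): β = 45°.
tan(apparent dip) = tan 17° · sin 45° = 0.2162
α = arctan(0.2162) = 12.20°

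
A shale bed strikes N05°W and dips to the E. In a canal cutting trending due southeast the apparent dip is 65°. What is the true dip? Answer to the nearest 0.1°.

73.3°

β = acute angle between strike N05°W and section due southeast = 40°.
tan δ = tan α / sin β = tan 65° / sin 40° = 2.1445 / 0.6428 = 3.3363
δ = arctan(3.3363) = 73.31°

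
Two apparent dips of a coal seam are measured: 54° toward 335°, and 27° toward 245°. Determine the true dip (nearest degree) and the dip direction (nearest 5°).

true dip 56°, dip direction 315°

The two traces are lines in the plane: v₁ = (sin 335°·cos 54°, cos 335°·cos 54°, −sin 54°), v₂ = (sin 245°·cos 27°, cos 245°·cos 27°, −sin 27°).
Cross product v₁ × v₂ gives the pole to the plane: n ∝ (-0.546, 0.541, 0.524).
Dip δ = arctan(|n_h|/n_z) = arctan(0.769/0.524) = 55.7°.
Dip direction = atan2(-0.546, 0.541) = 315° (azimuth of n's horizontal projection).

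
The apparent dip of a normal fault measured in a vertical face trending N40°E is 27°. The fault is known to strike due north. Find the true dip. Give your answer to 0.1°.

38.4°

The section is 40° from the strike.
tan(true dip) = tan 27° / sin 40° = 0.7927
true dip = arctan 0.7927 = 38.40°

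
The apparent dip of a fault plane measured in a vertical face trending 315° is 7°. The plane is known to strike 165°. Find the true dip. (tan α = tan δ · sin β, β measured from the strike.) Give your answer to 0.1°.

13.8°

The section is 30° from the strike.
tan δ = tan α / sin β = tan 7° / sin 30° = 0.1228 / 0.5000 = 0.2456
δ = arctan(0.2456) = 13.80°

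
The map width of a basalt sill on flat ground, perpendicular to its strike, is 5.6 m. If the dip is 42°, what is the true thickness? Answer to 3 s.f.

True thickness t = w · sin(dip) = 5.6 × sin 42°
t = 5.6 × 0.6691 = 3.747 m

3.75 m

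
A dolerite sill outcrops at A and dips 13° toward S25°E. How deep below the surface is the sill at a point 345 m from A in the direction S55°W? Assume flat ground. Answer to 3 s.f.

The hole lies 80° from the dip direction, so the down-dip offset is 345 × cos 80° = 59.91 m.
Depth = down-dip offset × tan(dip) = 59.91 × tan 13° = 59.91 × 0.2309
Depth = 13.83 m

13.8 m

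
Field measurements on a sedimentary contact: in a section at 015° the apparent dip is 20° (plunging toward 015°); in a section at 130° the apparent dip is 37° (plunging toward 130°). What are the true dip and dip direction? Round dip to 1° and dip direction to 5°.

The two traces are lines in the plane: v₁ = (sin 15°·cos 20°, cos 15°·cos 20°, −sin 20°), v₂ = (sin 130°·cos 37°, cos 130°·cos 37°, −sin 37°).
The plane normal is n = v₁ × v₂ ∝ (0.722, 0.063, 0.680).
True dip = arccos(n_z / |n|) = arccos(0.6844) = 46.8°.
Dip direction = atan2(0.722, 0.063) = 85° (azimuth of n's horizontal projection).

true dip 47°, dip direction 085°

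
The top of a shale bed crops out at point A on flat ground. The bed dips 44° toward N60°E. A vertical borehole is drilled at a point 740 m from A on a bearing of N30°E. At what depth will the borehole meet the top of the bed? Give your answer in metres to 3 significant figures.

The hole lies 30° from the dip direction, so the down-dip offset is 740 × cos 30° = 640.86 m.
Depth = down-dip offset × tan(dip) = 640.86 × tan 44° = 640.86 × 0.9657
Depth = 618.87 m

619 m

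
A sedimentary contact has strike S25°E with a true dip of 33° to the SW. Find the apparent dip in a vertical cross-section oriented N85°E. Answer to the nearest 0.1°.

Angle between strike (S25°E) and section (N85°E): β = 70°.
tan α = tan 33° × sin 70° = 0.6494 × 0.9397 = 0.6102
α = arctan(0.6102) = 31.39°

31.4°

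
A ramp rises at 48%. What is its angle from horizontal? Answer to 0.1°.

tan θ = 48/100 = 0.4800
θ = arctan(0.4800) = 25.64°

25.6°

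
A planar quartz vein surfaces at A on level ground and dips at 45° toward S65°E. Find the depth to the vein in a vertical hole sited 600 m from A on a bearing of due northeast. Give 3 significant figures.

The hole lies 70° from the dip direction, so the down-dip offset is 600 × cos 70° = 205.21 m.
Depth = down-dip offset × tan(dip) = 205.21 × tan 45° = 205.21 × 1.0000
Depth = 205.21 m

205 m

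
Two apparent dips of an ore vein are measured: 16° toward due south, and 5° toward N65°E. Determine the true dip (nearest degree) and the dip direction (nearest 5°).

true dip 20°, dip direction 140°

Each apparent-dip line lies in the plane. As unit vectors (x east, y north, z up), v₁ plunges 16°→due south and v₂ plunges 5°→N65°E.
n = v₁ × v₂ = (0.200, -0.249, 0.868) (taken with n_z > 0).
tan δ = √(n_x²+n_y²)/n_z = 0.319/0.868, so δ = 20.2°.
Dip direction = atan2(0.200, -0.249) = 141° (azimuth of n's horizontal projection).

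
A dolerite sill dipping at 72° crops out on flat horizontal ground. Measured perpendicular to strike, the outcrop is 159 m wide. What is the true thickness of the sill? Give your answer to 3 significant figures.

151 m

True thickness t = w · sin(dip) = 159 × sin 72°
t = 159 × 0.9511 = 151.218 m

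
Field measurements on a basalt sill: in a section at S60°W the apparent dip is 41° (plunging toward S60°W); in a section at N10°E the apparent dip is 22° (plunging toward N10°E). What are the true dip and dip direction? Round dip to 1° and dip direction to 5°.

Each apparent-dip line lies in the plane. As unit vectors (x east, y north, z up), v₁ plunges 41°→S60°W and v₂ plunges 22°→N10°E.
n = v₁ × v₂ = (-0.740, 0.350, 0.536) (taken with n_z > 0).
Dip δ = arctan(|n_h|/n_z) = arctan(0.819/0.536) = 56.8°.
Dip direction = atan2(-0.740, 0.350) = 295° (azimuth of n's horizontal projection).

true dip 57°, dip direction 295°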